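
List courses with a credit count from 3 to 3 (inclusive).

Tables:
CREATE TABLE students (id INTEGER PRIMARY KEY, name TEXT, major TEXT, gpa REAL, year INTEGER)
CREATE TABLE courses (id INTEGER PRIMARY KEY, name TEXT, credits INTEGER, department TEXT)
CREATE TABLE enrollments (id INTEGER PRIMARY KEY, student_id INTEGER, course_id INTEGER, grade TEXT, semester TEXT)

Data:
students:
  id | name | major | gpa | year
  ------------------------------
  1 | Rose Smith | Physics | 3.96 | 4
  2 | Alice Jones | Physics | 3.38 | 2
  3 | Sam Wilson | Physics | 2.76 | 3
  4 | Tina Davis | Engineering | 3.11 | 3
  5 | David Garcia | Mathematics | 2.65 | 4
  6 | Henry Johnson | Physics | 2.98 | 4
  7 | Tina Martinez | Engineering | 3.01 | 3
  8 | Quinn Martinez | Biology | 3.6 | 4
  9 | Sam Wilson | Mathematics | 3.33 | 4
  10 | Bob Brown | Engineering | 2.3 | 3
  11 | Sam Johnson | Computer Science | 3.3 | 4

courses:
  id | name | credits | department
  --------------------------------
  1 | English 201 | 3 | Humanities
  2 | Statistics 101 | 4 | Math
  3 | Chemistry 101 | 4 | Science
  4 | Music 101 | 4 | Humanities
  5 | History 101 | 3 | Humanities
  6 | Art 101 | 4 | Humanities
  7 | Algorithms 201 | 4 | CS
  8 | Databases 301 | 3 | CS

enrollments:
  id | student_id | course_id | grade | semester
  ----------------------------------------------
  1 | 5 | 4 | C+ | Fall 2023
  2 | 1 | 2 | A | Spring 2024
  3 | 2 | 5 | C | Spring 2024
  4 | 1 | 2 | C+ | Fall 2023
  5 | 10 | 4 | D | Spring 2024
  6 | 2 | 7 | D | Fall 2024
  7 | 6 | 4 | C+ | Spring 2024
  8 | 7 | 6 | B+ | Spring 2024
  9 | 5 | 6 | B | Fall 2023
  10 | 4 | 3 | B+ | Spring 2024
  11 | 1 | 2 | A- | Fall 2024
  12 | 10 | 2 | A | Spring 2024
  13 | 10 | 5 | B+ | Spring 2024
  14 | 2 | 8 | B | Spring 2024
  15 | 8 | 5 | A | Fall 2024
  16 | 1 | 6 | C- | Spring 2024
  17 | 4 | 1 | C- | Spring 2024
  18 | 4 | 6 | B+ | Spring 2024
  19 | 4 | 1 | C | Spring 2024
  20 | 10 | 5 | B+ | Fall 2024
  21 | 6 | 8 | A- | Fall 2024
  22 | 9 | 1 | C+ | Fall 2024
SELECT name, credits FROM courses WHERE credits BETWEEN 3 AND 3

Execution result:
name | credits
English 201 | 3
History 101 | 3
Databases 301 | 3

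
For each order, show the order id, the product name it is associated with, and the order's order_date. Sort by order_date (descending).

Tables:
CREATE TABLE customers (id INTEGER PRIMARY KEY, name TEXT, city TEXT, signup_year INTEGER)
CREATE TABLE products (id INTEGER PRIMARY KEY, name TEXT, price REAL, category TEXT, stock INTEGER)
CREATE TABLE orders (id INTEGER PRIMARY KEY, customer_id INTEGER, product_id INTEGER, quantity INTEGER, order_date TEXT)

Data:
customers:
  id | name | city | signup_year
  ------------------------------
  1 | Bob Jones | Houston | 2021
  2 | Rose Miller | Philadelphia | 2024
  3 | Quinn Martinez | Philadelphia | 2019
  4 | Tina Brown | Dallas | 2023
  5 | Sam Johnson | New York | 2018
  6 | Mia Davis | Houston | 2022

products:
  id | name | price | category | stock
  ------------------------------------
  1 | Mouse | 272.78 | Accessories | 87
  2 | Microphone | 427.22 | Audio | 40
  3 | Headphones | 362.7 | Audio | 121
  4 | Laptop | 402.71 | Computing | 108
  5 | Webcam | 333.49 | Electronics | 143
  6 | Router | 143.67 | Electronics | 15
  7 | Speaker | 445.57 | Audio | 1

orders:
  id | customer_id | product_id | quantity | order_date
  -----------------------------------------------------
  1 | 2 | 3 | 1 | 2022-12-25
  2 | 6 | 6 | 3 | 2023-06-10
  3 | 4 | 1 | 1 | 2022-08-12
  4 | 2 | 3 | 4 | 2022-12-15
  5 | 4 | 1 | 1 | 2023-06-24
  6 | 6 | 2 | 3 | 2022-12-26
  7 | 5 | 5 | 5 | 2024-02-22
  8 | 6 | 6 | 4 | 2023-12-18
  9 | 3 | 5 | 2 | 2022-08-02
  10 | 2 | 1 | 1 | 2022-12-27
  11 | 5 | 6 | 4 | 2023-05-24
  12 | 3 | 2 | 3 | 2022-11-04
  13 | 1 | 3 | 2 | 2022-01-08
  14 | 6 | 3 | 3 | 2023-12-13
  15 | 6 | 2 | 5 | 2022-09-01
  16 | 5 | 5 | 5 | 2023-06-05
SELECT c.id, p.name AS product, c.order_date FROM orders c JOIN products p ON c.product_id = p.id ORDER BY c.order_date DESC

Execution result:
id | product | order_date
7 | Webcam | 2024-02-22
8 | Router | 2023-12-18
14 | Headphones | 2023-12-13
5 | Mouse | 2023-06-24
2 | Router | 2023-06-10
16 | Webcam | 2023-06-05
11 | Router | 2023-05-24
10 | Mouse | 2022-12-27
6 | Microphone | 2022-12-26
1 | Headphones | 2022-12-25
4 | Headphones | 2022-12-15
12 | Microphone | 2022-11-04
15 | Microphone | 2022-09-01
3 | Mouse | 2022-08-12
9 | Webcam | 2022-08-02
13 | Headphones | 2022-01-08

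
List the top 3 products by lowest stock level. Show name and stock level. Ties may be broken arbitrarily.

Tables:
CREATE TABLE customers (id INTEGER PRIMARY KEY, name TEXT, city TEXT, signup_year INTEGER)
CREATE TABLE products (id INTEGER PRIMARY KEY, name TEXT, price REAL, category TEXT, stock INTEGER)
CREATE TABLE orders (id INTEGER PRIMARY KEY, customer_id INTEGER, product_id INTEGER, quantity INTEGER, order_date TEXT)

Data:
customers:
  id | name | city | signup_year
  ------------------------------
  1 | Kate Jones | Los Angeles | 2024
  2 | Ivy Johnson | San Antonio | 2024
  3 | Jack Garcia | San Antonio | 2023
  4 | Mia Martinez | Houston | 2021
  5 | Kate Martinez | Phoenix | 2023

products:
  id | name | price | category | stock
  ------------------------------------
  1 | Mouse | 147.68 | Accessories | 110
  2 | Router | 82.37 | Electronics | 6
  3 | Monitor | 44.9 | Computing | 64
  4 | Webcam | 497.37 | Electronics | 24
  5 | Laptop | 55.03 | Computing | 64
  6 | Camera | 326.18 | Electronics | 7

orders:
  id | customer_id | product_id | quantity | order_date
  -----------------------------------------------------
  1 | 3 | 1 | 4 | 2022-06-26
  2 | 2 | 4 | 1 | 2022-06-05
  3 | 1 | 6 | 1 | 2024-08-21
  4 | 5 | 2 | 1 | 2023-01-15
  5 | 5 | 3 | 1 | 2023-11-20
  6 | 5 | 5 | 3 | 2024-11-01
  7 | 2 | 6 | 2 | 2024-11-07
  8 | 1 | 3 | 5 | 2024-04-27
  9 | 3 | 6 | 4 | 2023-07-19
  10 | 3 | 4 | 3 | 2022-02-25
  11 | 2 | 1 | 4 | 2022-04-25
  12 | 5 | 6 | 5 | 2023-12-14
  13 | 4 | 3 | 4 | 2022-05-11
SELECT name, stock FROM products ORDER BY stock ASC LIMIT 3

Execution result:
name | stock
Router | 6
Camera | 7
Webcam | 24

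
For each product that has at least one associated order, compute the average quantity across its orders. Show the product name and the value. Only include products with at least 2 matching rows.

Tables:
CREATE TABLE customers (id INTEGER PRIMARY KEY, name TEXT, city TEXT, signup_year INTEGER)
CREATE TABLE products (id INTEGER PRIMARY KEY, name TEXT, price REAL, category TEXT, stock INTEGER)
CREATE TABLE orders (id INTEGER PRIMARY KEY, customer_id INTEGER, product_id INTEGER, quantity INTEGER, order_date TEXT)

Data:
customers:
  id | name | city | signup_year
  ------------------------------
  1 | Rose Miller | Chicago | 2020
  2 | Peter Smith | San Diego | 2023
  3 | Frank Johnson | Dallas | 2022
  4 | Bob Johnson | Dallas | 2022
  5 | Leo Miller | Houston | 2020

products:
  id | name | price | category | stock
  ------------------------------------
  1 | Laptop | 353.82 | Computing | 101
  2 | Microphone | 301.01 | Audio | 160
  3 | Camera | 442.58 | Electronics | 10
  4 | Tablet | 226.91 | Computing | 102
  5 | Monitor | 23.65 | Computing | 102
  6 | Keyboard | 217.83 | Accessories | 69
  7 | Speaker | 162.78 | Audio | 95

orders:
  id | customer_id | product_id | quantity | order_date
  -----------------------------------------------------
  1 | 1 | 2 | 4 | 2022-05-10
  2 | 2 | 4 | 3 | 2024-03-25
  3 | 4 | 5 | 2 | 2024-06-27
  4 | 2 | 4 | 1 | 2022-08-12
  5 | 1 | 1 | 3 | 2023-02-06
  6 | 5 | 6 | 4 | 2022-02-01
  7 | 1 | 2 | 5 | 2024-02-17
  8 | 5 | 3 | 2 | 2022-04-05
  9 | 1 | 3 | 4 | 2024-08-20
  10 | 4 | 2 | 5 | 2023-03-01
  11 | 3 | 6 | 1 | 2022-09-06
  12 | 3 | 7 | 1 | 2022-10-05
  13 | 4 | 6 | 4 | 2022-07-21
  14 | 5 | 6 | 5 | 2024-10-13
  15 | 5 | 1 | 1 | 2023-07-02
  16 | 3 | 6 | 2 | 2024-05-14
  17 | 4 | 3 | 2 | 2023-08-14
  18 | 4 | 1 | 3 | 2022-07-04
SELECT p.name, AVG(c.quantity) AS avg_quantity FROM orders c JOIN products p ON c.product_id = p.id GROUP BY p.id, p.name HAVING COUNT(*) >= 2

Execution result:
name | avg_quantity
Laptop | 2.33
Microphone | 4.67
Camera | 2.67
Tablet | 2.00
Keyboard | 3.20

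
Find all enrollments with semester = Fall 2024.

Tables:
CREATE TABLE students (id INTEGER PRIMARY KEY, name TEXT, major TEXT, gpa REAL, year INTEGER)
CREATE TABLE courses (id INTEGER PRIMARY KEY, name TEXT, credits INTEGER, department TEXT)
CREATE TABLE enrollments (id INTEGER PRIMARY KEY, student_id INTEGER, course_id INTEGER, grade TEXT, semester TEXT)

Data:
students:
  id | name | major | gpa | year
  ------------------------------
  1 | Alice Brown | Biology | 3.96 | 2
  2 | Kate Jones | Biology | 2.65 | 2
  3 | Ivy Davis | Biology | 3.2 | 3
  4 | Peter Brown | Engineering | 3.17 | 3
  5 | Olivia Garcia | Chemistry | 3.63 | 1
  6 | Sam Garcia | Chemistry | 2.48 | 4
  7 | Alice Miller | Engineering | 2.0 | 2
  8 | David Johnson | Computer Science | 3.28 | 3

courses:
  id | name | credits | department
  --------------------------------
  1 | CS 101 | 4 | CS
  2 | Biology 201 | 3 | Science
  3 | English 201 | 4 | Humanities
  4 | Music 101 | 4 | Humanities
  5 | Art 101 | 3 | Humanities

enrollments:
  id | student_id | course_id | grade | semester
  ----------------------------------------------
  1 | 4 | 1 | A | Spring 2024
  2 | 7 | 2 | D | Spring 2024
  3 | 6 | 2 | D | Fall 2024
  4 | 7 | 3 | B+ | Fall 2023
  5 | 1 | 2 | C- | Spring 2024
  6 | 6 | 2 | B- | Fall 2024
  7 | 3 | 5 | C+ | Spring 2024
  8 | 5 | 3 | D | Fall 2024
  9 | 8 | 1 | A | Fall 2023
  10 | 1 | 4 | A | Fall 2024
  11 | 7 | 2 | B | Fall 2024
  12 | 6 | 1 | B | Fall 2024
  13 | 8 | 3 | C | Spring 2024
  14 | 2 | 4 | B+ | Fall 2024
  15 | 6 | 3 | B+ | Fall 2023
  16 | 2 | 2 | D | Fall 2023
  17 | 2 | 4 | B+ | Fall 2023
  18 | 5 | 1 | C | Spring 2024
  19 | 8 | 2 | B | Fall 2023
SELECT id, semester FROM enrollments WHERE semester = 'Fall 2024'

Execution result:
id | semester
3 | Fall 2024
6 | Fall 2024
8 | Fall 2024
10 | Fall 2024
11 | Fall 2024
12 | Fall 2024
14 | Fall 2024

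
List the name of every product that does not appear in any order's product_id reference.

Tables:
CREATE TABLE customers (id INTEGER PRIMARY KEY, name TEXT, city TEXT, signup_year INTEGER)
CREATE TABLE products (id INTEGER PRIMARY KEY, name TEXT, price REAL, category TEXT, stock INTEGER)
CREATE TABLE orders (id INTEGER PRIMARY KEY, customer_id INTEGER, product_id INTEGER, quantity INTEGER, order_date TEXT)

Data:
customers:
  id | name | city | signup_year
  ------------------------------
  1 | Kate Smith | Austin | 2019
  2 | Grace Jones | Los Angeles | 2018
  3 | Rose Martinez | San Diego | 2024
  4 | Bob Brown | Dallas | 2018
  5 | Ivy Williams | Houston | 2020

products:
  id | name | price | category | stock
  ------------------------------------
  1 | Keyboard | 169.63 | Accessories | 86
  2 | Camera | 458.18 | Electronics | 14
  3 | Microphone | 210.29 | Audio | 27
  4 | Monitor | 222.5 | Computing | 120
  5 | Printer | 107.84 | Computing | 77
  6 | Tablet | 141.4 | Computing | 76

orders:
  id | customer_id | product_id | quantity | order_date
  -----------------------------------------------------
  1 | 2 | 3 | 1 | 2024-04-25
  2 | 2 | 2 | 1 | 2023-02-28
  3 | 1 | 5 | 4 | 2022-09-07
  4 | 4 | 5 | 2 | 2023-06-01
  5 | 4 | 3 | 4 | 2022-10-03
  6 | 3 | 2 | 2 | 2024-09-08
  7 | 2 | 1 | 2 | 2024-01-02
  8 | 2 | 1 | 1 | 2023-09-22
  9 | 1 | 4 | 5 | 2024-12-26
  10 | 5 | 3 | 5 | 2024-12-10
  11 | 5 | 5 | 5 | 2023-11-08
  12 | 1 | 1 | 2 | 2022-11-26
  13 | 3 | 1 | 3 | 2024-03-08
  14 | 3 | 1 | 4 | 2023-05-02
SELECT p.name FROM products p LEFT JOIN orders c ON c.product_id = p.id WHERE c.id IS NULL

Execution result:
Tablet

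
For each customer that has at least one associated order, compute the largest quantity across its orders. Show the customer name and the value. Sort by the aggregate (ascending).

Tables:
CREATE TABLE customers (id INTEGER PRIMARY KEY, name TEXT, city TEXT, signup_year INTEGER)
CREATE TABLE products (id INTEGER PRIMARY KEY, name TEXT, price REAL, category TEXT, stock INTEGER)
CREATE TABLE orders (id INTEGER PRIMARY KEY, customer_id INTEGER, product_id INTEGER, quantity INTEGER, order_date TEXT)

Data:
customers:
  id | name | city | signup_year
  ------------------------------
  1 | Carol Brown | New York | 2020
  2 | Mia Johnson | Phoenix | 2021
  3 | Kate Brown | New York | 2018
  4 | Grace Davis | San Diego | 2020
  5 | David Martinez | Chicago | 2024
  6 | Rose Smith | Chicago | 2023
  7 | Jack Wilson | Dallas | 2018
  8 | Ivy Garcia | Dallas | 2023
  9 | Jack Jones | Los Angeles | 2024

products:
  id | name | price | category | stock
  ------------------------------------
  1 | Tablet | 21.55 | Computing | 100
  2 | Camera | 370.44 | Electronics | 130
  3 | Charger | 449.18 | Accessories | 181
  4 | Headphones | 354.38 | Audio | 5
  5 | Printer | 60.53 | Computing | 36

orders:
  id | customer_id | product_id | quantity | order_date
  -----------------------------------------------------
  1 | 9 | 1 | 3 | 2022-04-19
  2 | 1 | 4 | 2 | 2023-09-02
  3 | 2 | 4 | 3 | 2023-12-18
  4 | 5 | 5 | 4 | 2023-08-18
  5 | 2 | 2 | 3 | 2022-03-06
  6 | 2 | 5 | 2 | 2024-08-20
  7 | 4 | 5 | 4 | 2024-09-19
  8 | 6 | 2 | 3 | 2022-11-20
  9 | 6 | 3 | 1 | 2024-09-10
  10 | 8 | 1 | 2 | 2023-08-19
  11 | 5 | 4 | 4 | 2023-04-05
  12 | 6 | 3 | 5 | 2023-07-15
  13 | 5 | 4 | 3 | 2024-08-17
SELECT p.name, MAX(c.quantity) AS max_quantity FROM orders c JOIN customers p ON c.customer_id = p.id GROUP BY p.id, p.name ORDER BY max_quantity ASC

Execution result:
name | max_quantity
Carol Brown | 2
Ivy Garcia | 2
Mia Johnson | 3
Jack Jones | 3
Grace Davis | 4
David Martinez | 4
Rose Smith | 5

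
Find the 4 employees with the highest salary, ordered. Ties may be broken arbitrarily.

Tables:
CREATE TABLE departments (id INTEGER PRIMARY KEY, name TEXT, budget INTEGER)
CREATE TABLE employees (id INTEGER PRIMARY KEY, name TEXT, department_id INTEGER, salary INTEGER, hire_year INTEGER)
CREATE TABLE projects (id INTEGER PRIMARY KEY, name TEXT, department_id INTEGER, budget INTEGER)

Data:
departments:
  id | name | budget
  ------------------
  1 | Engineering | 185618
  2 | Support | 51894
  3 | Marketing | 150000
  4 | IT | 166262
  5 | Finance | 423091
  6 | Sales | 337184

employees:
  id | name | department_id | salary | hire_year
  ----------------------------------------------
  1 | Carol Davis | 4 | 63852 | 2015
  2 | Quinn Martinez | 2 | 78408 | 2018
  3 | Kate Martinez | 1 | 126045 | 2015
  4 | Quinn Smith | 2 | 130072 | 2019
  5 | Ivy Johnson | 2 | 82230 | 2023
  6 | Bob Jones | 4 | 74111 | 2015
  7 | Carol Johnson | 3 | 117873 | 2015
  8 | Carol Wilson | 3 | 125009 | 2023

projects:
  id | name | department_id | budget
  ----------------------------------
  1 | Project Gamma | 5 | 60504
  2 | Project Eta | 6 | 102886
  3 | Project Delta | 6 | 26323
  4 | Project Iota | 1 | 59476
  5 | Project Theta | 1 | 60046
SELECT name, salary FROM employees ORDER BY salary DESC LIMIT 4

Execution result:
name | salary
Quinn Smith | 130072
Kate Martinez | 126045
Carol Wilson | 125009
Carol Johnson | 117873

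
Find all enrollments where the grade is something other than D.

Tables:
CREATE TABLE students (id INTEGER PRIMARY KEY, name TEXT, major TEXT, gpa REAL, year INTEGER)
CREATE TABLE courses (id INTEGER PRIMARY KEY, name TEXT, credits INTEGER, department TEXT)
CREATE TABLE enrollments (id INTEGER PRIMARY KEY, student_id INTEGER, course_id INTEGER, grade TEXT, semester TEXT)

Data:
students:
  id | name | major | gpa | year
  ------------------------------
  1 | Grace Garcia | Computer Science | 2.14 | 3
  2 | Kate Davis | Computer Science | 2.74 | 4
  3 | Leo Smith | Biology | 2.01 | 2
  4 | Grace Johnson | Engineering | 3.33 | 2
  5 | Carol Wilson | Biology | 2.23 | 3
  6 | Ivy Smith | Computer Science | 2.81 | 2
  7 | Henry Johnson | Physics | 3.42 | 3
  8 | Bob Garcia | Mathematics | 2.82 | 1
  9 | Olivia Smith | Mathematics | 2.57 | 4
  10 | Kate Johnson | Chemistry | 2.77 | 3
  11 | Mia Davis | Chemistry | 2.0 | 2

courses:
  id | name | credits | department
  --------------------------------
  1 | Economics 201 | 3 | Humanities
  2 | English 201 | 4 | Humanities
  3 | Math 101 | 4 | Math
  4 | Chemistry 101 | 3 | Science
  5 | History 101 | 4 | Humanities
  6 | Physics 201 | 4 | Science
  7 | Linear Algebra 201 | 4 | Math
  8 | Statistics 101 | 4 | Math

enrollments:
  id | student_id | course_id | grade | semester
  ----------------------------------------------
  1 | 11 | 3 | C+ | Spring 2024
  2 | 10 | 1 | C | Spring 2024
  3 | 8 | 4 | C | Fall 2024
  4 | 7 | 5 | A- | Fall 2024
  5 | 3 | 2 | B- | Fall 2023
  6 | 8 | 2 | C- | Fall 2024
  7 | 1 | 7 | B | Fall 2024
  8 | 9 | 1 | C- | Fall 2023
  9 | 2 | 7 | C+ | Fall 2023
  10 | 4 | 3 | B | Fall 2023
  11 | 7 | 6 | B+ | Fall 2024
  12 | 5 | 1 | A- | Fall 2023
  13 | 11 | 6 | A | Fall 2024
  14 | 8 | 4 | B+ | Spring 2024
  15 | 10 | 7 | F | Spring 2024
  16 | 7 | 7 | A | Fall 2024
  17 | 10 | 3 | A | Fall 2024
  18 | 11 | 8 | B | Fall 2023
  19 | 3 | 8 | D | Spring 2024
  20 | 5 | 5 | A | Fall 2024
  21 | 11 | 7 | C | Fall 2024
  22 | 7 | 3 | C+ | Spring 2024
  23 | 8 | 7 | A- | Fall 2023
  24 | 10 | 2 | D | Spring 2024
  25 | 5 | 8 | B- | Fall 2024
SELECT id, grade FROM enrollments WHERE grade <> 'D'

Execution result:
id | grade
1 | C+
2 | C
3 | C
4 | A-
5 | B-
6 | C-
7 | B
8 | C-
9 | C+
10 | B
11 | B+
12 | A-
13 | A
14 | B+
15 | F
16 | A
17 | A
18 | B
20 | A
21 | C
22 | C+
23 | A-
25 | B-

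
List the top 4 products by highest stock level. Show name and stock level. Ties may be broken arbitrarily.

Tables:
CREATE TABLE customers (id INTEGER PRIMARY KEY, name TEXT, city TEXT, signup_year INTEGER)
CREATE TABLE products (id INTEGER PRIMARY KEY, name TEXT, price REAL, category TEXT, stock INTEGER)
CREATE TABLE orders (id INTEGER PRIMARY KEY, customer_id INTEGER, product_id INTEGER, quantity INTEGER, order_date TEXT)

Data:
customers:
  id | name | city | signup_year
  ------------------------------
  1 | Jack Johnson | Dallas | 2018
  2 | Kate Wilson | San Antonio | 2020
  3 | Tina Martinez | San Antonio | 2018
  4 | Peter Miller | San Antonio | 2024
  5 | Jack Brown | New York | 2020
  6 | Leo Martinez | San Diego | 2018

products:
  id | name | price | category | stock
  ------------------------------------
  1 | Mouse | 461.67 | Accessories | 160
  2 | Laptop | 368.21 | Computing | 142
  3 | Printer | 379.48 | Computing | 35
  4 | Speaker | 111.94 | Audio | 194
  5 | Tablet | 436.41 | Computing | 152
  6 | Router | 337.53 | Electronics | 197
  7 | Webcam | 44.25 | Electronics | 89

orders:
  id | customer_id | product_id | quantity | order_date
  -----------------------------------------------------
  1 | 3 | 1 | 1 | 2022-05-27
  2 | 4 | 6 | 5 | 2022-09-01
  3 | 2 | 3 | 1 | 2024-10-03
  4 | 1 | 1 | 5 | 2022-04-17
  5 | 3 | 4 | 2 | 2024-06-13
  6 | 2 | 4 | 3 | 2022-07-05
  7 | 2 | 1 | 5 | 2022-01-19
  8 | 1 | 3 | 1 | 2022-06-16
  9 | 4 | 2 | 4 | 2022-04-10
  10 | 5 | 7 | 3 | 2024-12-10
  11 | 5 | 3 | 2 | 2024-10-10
SELECT name, stock FROM products ORDER BY stock DESC LIMIT 4

Execution result:
name | stock
Router | 197
Speaker | 194
Mouse | 160
Tablet | 152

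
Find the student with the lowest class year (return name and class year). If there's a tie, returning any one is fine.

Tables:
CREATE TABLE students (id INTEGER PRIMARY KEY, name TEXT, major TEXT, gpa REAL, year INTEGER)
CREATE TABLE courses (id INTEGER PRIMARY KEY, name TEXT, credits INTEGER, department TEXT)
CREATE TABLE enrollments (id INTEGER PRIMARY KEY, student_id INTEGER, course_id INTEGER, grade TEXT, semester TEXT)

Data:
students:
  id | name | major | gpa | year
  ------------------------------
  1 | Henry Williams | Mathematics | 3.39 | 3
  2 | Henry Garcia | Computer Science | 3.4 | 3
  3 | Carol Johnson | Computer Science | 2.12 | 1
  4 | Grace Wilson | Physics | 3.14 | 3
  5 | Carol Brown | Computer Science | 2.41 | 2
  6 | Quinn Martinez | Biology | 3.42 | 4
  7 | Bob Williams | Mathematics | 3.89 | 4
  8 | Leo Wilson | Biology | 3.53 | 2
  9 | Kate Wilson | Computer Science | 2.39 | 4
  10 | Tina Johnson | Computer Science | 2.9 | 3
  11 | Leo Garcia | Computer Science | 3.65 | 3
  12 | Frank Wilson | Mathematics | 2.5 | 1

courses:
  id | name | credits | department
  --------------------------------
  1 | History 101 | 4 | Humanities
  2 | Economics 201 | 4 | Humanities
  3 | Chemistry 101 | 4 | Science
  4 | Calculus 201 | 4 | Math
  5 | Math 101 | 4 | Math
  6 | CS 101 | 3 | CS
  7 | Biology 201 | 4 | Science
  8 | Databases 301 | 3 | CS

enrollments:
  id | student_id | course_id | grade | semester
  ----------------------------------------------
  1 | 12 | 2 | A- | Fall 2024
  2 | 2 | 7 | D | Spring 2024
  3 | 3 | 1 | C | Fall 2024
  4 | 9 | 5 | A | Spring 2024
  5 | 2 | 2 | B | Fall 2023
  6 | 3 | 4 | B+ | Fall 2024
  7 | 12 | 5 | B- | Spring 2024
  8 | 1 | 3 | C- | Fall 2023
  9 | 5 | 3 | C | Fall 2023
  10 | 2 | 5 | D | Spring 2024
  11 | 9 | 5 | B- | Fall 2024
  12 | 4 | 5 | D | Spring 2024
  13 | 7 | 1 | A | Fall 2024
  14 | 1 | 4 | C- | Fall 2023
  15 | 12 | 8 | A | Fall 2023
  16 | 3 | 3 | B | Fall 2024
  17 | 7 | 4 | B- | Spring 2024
SELECT name, year FROM students ORDER BY year ASC LIMIT 1

Execution result:
name | year
Carol Johnson | 1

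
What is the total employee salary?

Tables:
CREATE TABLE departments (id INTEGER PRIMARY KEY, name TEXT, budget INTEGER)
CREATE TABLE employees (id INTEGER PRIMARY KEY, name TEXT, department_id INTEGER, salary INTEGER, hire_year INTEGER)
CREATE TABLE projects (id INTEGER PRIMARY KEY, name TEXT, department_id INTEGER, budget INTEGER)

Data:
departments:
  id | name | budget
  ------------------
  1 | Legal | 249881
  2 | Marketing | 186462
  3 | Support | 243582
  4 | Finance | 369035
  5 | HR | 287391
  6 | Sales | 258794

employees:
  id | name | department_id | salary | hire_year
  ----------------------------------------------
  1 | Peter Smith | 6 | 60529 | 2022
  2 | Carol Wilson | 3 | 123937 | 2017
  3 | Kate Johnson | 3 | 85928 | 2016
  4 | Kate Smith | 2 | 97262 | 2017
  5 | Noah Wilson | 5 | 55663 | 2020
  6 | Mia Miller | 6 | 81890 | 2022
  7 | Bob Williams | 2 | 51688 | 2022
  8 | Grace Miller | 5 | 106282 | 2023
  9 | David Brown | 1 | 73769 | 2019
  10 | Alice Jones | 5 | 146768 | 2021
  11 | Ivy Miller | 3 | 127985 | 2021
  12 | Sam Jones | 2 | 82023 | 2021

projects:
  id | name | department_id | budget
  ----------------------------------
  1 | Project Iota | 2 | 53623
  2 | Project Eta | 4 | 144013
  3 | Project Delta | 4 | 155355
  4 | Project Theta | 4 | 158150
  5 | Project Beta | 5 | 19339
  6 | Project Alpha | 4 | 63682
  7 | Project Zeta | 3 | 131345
SELECT SUM(salary) FROM employees

Execution result:
1093724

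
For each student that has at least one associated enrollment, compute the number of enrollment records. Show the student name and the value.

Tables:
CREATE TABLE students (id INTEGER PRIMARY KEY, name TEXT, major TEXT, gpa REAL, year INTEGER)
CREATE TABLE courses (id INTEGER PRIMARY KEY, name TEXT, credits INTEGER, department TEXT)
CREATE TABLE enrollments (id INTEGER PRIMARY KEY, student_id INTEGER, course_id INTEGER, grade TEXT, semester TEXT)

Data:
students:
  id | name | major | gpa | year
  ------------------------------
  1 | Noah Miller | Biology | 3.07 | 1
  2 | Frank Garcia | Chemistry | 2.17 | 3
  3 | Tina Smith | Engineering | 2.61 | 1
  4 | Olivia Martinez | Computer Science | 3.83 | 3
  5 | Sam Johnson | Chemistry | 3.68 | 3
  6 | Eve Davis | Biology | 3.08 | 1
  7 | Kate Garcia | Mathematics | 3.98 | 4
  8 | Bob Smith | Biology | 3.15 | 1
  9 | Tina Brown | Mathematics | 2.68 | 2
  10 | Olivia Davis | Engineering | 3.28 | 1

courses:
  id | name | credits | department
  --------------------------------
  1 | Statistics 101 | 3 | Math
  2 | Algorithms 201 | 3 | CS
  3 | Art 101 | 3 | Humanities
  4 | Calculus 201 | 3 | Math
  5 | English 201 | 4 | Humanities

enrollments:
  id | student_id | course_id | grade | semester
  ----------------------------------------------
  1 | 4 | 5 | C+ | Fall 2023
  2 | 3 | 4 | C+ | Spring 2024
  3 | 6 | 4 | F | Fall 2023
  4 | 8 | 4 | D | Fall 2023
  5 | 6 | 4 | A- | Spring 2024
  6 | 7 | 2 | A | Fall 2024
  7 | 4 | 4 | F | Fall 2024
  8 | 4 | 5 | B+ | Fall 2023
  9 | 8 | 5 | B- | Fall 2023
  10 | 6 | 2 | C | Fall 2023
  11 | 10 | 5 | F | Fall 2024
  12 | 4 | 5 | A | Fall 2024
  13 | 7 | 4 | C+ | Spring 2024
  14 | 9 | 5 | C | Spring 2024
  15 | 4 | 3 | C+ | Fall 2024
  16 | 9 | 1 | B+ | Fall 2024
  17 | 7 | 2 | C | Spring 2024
SELECT p.name, COUNT(*) AS n FROM enrollments c JOIN students p ON c.student_id = p.id GROUP BY p.id, p.name

Execution result:
name | n
Tina Smith | 1
Olivia Martinez | 5
Eve Davis | 3
Kate Garcia | 3
Bob Smith | 2
Tina Brown | 2
Olivia Davis | 1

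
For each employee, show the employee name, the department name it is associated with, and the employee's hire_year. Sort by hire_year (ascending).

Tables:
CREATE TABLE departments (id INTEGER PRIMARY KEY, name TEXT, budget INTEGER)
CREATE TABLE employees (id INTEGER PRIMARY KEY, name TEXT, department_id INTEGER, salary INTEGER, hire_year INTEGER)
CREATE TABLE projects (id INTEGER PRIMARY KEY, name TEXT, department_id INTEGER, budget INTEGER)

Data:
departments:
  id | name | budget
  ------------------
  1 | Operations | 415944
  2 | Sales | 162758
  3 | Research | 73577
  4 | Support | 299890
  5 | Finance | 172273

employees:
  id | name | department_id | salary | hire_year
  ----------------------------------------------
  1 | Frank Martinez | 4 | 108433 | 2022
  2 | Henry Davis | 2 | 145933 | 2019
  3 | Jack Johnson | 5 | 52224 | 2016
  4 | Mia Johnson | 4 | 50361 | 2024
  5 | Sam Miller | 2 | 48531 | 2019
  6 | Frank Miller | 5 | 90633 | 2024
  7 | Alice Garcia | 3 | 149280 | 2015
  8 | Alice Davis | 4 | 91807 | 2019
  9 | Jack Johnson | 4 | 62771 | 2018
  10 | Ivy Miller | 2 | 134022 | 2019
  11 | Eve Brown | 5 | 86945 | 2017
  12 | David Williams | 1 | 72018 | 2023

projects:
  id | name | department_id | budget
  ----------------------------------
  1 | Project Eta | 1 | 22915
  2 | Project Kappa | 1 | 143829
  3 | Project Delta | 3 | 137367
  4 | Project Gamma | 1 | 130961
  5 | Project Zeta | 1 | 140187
SELECT c.name, p.name AS department, c.hire_year FROM employees c JOIN departments p ON c.department_id = p.id ORDER BY c.hire_year ASC

Execution result:
name | department | hire_year
Alice Garcia | Research | 2015
Jack Johnson | Finance | 2016
Eve Brown | Finance | 2017
Jack Johnson | Support | 2018
Henry Davis | Sales | 2019
Sam Miller | Sales | 2019
Alice Davis | Support | 2019
Ivy Miller | Sales | 2019
Frank Martinez | Support | 2022
David Williams | Operations | 2023
Mia Johnson | Support | 2024
Frank Miller | Finance | 2024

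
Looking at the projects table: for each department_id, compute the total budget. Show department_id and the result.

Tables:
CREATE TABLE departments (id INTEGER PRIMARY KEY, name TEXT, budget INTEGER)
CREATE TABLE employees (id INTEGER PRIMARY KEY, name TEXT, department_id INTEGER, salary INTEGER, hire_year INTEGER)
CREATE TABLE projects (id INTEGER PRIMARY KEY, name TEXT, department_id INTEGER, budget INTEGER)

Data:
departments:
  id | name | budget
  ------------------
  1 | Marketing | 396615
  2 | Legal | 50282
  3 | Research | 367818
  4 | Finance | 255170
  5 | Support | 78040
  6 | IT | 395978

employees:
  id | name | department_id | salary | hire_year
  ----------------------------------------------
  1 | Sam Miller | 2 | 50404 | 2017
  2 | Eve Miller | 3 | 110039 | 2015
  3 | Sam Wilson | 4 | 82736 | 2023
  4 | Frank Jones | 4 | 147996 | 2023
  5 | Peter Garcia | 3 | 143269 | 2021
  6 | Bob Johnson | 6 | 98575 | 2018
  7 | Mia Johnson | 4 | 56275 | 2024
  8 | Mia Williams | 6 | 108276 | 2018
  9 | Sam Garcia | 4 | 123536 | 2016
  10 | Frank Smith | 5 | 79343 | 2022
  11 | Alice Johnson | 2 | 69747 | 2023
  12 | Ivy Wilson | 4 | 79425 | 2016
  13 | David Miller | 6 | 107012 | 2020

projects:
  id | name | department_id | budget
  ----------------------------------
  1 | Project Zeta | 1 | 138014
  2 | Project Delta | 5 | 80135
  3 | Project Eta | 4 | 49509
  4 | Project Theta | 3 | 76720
SELECT department_id, SUM(budget) AS sum_budget FROM projects GROUP BY department_id

Execution result:
department_id | sum_budget
1 | 138014
3 | 76720
4 | 49509
5 | 80135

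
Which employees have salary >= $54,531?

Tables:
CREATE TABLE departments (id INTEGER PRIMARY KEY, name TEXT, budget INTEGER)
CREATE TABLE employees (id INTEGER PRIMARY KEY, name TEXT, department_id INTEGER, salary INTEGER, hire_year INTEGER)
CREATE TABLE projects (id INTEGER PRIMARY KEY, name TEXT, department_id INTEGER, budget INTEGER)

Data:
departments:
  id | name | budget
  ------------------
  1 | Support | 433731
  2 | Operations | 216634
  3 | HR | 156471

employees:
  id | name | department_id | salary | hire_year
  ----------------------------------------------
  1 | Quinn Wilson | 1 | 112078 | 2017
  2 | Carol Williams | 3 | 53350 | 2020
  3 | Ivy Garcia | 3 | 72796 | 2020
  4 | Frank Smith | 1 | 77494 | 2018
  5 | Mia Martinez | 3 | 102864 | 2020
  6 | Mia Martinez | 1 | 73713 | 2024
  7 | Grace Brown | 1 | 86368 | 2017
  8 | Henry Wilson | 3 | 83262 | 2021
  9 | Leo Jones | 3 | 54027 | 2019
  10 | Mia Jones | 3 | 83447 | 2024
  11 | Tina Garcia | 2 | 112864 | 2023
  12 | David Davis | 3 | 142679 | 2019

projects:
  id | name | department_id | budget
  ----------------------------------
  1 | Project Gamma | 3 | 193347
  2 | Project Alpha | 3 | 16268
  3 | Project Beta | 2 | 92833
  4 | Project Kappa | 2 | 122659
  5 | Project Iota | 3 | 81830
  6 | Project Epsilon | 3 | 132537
SELECT name, salary FROM employees WHERE salary >= 54531

Execution result:
name | salary
Quinn Wilson | 112078
Ivy Garcia | 72796
Frank Smith | 77494
Mia Martinez | 102864
Mia Martinez | 73713
Grace Brown | 86368
Henry Wilson | 83262
Mia Jones | 83447
Tina Garcia | 112864
David Davis | 142679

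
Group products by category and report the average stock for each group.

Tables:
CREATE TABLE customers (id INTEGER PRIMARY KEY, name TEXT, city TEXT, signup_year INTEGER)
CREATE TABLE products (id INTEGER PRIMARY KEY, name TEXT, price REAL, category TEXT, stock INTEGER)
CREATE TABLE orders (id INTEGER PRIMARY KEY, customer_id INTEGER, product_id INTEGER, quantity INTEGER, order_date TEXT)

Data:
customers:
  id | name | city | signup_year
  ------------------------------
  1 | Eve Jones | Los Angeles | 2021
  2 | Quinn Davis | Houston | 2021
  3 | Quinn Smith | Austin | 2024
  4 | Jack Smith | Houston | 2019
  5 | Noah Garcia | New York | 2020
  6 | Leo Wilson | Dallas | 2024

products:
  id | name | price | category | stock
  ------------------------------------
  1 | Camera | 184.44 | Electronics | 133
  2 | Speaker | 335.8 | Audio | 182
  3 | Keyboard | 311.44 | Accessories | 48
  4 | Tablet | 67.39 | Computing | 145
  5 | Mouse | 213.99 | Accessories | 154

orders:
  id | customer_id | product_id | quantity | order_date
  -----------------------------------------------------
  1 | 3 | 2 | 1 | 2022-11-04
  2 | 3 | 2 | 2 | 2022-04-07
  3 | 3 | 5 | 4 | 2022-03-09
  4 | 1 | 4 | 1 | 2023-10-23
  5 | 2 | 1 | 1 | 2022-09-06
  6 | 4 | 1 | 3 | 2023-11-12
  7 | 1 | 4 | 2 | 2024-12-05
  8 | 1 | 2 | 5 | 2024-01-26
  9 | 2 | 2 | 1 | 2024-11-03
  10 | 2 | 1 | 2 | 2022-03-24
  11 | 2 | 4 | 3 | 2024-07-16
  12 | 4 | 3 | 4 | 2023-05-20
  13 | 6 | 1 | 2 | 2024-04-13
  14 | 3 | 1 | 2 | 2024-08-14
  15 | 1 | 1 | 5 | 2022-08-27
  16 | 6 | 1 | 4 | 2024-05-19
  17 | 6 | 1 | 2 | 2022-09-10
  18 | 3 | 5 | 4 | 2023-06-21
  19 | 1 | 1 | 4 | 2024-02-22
SELECT category, AVG(stock) AS avg_stock FROM products GROUP BY category

Execution result:
category | avg_stock
Accessories | 101.00
Audio | 182.00
Computing | 145.00
Electronics | 133.00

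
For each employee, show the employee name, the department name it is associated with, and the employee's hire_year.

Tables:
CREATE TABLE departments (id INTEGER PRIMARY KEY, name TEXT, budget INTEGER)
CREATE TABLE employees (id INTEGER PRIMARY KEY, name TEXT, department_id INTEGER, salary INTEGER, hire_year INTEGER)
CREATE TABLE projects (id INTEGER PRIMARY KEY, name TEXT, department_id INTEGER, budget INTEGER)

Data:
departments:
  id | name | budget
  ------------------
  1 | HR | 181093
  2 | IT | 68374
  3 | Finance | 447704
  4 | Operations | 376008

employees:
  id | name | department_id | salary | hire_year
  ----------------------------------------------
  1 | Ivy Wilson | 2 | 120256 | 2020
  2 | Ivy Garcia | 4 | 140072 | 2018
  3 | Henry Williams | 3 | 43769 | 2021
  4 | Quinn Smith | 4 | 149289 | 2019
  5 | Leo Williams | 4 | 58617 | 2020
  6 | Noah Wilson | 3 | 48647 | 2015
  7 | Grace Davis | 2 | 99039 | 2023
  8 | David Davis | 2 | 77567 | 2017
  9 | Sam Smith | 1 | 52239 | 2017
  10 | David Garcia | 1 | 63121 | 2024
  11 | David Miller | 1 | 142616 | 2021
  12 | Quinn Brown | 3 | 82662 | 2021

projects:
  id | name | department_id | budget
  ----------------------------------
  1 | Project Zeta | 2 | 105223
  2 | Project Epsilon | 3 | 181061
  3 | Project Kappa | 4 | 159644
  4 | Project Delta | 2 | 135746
SELECT c.name, p.name AS department, c.hire_year FROM employees c JOIN departments p ON c.department_id = p.id

Execution result:
name | department | hire_year
Ivy Wilson | IT | 2020
Ivy Garcia | Operations | 2018
Henry Williams | Finance | 2021
Quinn Smith | Operations | 2019
Leo Williams | Operations | 2020
Noah Wilson | Finance | 2015
Grace Davis | IT | 2023
David Davis | IT | 2017
Sam Smith | HR | 2017
David Garcia | HR | 2024
David Miller | HR | 2021
Quinn Brown | Finance | 2021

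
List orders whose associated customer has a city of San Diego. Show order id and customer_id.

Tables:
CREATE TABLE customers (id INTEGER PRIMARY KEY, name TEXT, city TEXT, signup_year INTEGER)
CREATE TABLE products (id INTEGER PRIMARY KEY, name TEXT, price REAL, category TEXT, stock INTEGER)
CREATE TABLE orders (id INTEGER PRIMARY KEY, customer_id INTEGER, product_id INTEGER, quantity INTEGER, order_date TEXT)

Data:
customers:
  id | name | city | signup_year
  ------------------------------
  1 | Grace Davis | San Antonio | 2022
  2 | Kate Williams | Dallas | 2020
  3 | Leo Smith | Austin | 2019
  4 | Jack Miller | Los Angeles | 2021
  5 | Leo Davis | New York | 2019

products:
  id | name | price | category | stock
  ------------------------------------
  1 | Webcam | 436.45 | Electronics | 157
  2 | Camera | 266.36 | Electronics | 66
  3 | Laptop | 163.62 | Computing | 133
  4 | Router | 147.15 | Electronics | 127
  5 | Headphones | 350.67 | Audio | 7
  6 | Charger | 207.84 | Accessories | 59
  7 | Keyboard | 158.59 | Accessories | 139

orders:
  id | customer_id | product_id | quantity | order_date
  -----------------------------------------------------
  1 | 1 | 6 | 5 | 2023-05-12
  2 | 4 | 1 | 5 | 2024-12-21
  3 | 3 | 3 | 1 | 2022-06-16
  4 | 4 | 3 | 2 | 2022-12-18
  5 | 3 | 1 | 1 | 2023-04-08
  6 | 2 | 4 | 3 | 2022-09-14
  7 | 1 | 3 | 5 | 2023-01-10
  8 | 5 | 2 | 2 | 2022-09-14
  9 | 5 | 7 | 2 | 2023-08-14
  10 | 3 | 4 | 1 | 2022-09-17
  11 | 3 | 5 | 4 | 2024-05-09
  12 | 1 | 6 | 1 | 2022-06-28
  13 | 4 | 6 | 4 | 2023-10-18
SELECT id, customer_id FROM orders WHERE customer_id IN (SELECT id FROM customers WHERE city = 'San Diego')

Execution result:
(no rows)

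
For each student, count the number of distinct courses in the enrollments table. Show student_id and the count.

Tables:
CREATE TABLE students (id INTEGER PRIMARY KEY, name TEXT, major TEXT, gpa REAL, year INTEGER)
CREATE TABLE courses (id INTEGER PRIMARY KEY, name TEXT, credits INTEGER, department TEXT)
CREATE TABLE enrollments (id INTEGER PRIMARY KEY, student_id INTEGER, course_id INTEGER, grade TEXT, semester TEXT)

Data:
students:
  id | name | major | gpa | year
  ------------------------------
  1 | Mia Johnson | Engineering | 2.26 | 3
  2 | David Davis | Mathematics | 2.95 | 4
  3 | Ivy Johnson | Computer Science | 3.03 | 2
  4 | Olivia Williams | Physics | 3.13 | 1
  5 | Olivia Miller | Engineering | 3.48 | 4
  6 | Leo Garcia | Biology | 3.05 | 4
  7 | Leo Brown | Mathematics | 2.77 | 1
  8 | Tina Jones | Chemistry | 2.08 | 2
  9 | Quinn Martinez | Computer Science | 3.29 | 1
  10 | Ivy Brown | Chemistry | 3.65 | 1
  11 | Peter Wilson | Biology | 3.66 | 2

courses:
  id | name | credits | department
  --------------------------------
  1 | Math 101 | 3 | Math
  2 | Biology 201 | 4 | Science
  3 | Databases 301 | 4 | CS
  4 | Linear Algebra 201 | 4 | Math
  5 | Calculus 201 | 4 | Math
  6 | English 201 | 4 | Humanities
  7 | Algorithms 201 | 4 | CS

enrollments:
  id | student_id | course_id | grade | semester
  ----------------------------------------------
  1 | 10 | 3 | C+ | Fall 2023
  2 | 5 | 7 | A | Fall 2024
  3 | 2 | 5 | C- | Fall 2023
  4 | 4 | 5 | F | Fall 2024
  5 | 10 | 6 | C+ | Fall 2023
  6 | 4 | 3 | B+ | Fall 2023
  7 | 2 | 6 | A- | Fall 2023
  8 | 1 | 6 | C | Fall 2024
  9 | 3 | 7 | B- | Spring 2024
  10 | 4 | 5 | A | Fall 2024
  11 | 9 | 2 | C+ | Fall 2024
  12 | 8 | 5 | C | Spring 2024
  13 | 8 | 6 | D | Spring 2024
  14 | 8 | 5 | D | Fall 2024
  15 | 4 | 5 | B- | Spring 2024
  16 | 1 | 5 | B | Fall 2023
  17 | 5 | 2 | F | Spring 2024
SELECT student_id, COUNT(DISTINCT course_id) AS distinct_course_count FROM enrollments GROUP BY student_id

Execution result:
student_id | distinct_course_count
1 | 2
2 | 2
3 | 1
4 | 2
5 | 2
8 | 2
9 | 1
10 | 2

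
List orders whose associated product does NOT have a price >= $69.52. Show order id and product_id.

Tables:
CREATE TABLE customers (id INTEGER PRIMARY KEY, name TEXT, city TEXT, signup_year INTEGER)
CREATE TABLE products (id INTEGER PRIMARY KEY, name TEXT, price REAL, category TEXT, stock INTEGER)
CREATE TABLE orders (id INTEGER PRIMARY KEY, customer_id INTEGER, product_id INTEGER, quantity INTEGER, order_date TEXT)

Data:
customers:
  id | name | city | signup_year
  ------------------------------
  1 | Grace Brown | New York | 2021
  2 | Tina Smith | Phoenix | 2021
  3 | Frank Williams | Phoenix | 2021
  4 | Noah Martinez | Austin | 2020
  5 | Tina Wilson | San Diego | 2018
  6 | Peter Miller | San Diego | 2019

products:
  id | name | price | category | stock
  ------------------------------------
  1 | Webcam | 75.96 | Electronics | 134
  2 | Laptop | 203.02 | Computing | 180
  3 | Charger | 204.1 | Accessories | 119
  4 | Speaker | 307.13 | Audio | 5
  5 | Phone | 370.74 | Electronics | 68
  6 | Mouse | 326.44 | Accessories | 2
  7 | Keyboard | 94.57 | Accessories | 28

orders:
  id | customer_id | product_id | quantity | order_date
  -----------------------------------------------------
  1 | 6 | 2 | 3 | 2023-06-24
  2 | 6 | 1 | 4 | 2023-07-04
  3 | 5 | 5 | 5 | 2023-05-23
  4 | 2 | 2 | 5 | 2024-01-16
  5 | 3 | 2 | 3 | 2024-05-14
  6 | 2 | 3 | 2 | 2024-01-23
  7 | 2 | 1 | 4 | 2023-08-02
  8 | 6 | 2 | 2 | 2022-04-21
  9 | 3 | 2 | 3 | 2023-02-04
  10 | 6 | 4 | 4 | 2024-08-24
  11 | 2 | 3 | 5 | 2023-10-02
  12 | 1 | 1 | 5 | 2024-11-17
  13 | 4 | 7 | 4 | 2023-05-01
SELECT id, product_id FROM orders WHERE product_id NOT IN (SELECT id FROM products WHERE price >= 69.52)

Execution result:
(no rows)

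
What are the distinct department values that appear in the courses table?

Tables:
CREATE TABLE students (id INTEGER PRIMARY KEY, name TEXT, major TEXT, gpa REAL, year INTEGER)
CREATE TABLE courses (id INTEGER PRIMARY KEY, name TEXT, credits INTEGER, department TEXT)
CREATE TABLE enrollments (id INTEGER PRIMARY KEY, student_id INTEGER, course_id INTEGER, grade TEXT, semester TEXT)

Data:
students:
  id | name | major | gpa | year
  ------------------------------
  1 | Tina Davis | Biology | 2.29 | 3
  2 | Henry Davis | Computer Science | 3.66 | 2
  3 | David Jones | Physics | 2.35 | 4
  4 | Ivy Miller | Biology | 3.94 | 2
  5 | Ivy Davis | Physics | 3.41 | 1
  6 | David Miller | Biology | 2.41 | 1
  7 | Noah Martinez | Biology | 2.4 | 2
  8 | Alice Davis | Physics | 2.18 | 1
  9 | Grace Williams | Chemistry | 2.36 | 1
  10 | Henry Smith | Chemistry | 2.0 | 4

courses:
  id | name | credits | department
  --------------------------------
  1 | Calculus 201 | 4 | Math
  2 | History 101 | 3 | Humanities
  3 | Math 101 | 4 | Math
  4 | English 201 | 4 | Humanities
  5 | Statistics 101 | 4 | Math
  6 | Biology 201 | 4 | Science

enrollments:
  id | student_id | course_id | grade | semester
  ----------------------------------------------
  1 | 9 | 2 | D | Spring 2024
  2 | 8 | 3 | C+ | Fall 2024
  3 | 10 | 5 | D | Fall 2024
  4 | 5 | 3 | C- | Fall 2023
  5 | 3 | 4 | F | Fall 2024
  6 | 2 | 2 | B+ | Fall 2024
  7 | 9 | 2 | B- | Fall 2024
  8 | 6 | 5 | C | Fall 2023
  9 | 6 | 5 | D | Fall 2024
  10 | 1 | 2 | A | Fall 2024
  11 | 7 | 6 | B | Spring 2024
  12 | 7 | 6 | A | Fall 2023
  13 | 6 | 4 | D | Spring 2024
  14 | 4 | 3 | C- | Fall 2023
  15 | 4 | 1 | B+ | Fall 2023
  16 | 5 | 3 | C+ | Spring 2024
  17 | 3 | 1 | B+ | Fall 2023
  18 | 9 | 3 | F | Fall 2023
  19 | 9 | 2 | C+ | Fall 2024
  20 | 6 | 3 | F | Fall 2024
SELECT DISTINCT department FROM courses

Execution result:
department
Math
Humanities
Science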